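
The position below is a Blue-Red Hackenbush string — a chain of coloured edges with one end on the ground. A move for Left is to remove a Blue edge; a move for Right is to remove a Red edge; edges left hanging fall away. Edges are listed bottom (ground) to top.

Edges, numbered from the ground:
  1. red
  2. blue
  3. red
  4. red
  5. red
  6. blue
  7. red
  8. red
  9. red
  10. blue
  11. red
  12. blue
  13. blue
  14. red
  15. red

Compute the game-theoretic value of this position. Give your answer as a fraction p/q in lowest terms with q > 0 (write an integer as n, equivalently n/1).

step 1: add red to get r; options L={ · } R={ 0 } = -1
step 2: add blue to get rb; options L={ -1 } R={ 0 } = -1/2
step 3: add red to get rbr; options L={ -1 } R={ -1/2; 0 } = -3/4
step 4: add red to get rbrr; options L={ -1 } R={ -3/4; -1/2; 0 } = -7/8
step 5: add red to get rbrrr; options L={ -1 } R={ -7/8; -3/4; -1/2; 0 } = -15/16
step 6: add blue to get rbrrrb; options L={ -1; -15/16 } R={ -7/8; -3/4; -1/2; 0 } = -29/32
step 7: add red to get rbrrrbr; options L={ -1; -15/16 } R={ -29/32; -7/8; -3/4; -1/2; 0 } = -59/64
step 8: add red to get rbrrrbrr; options L={ -1; -15/16 } R={ -59/64; -29/32; -7/8; -3/4; -1/2; 0 } = -119/128
step 9: add red to get rbrrrbrrr; options L={ -1; -15/16 } R={ -119/128; -59/64; -29/32; -7/8; -3/4; -1/2; 0 } = -239/256
step 10: add blue to get rbrrrbrrrb; options L={ -1; -15/16; -239/256 } R={ -119/128; -59/64; -29/32; -7/8; -3/4; -1/2; 0 } = -477/512
step 11: add red to get rbrrrbrrrbr; options L={ -1; -15/16; -239/256 } R={ -477/512; -119/128; -59/64; -29/32; -7/8; -3/4; -1/2; 0 } = -955/1024
step 12: add blue to get rbrrrbrrrbrb; options L={ -1; -15/16; -239/256; -955/1024 } R={ -477/512; -119/128; -59/64; -29/32; -7/8; -3/4; -1/2; 0 } = -1909/2048
step 13: add blue to get rbrrrbrrrbrbb; options L={ -1; -15/16; -239/256; -955/1024; -1909/2048 } R={ -477/512; -119/128; -59/64; -29/32; -7/8; -3/4; -1/2; 0 } = -3817/4096
step 14: add red to get rbrrrbrrrbrbbr; options L={ -1; -15/16; -239/256; -955/1024; -1909/2048 } R={ -3817/4096; -477/512; -119/128; -59/64; -29/32; -7/8; -3/4; -1/2; 0 } = -7635/8192
step 15: add red to get rbrrrbrrrbrbbrr; options L={ -1; -15/16; -239/256; -955/1024; -1909/2048 } R={ -7635/8192; -3817/4096; -477/512; -119/128; -59/64; -29/32; -7/8; -3/4; -1/2; 0 } = -15271/16384

-15271/16384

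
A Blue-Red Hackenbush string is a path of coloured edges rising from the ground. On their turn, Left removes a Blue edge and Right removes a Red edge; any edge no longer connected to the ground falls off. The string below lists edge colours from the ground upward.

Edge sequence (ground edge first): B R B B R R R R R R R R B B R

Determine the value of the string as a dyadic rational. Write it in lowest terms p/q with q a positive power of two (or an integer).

12301/16384

Prefix values for B R B B R R R R R R R R B B R via {L|R} + simplicity:
step 1: add B to get B; options L={ 0 } R={ (no moves) } — 1
step 2: add R to get BR; options L={ 0 } R={ 1 } — 1/2
step 3: add B to get BRB; options L={ 0,1/2 } R={ 1 } — 3/4
step 4: add B to get BRBB; options L={ 0,1/2,3/4 } R={ 1 } — 7/8
step 5: add R to get BRBBR; options L={ 0,1/2,3/4 } R={ 7/8,1 } — 13/16
step 6: add R to get BRBBRR; options L={ 0,1/2,3/4 } R={ 13/16,7/8,1 } — 25/32
step 7: add R to get BRBBRRR; options L={ 0,1/2,3/4 } R={ 25/32,13/16,7/8,1 } — 49/64
step 8: add R to get BRBBRRRR; options L={ 0,1/2,3/4 } R={ 49/64,25/32,13/16,7/8,1 } — 97/128
step 9: add R to get BRBBRRRRR; options L={ 0,1/2,3/4 } R={ 97/128,49/64,25/32,13/16,7/8,1 } — 193/256
step 10: add R to get BRBBRRRRRR; options L={ 0,1/2,3/4 } R={ 193/256,97/128,49/64,25/32,13/16,7/8,1 } — 385/512
step 11: add R to get BRBBRRRRRRR; options L={ 0,1/2,3/4 } R={ 385/512,193/256,97/128,49/64,25/32,13/16,7/8,1 } — 769/1024
step 12: add R to get BRBBRRRRRRRR; options L={ 0,1/2,3/4 } R={ 769/1024,385/512,193/256,97/128,49/64,25/32,13/16,7/8,1 } — 1537/2048
step 13: add B to get BRBBRRRRRRRRB; options L={ 0,1/2,3/4,1537/2048 } R={ 769/1024,385/512,193/256,97/128,49/64,25/32,13/16,7/8,1 } — 3075/4096
step 14: add B to get BRBBRRRRRRRRBB; options L={ 0,1/2,3/4,1537/2048,3075/4096 } R={ 769/1024,385/512,193/256,97/128,49/64,25/32,13/16,7/8,1 } — 6151/8192
step 15: add R to get BRBBRRRRRRRRBBR; options L={ 0,1/2,3/4,1537/2048,3075/4096 } R={ 6151/8192,769/1024,385/512,193/256,97/128,49/64,25/32,13/16,7/8,1 } — 12301/16384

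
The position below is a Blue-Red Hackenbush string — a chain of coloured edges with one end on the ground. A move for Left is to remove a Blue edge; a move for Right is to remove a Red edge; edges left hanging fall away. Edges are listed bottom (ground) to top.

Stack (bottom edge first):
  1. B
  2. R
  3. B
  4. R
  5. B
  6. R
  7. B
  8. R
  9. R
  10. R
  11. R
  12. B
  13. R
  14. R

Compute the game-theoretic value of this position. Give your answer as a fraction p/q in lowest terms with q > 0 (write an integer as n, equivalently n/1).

5385/8192

Prefix values for B R B R B R B R R R R B R R via {L|R} + simplicity:
B: Left { 0 }, Right { — } ⇒ simplest 1
BR: Left { 0 }, Right { 1 } ⇒ simplest 1/2
BRB: Left { 0; 1/2 }, Right { 1 } ⇒ simplest 3/4
BRBR: Left { 0; 1/2 }, Right { 3/4; 1 } ⇒ simplest 5/8
BRBRB: Left { 0; 1/2; 5/8 }, Right { 3/4; 1 } ⇒ simplest 11/16
BRBRBR: Left { 0; 1/2; 5/8 }, Right { 11/16; 3/4; 1 } ⇒ simplest 21/32
BRBRBRB: Left { 0; 1/2; 5/8; 21/32 }, Right { 11/16; 3/4; 1 } ⇒ simplest 43/64
BRBRBRBR: Left { 0; 1/2; 5/8; 21/32 }, Right { 43/64; 11/16; 3/4; 1 } ⇒ simplest 85/128
BRBRBRBRR: Left { 0; 1/2; 5/8; 21/32 }, Right { 85/128; 43/64; 11/16; 3/4; 1 } ⇒ simplest 169/256
BRBRBRBRRR: Left { 0; 1/2; 5/8; 21/32 }, Right { 169/256; 85/128; 43/64; 11/16; 3/4; 1 } ⇒ simplest 337/512
BRBRBRBRRRR: Left { 0; 1/2; 5/8; 21/32 }, Right { 337/512; 169/256; 85/128; 43/64; 11/16; 3/4; 1 } ⇒ simplest 673/1024
BRBRBRBRRRRB: Left { 0; 1/2; 5/8; 21/32; 673/1024 }, Right { 337/512; 169/256; 85/128; 43/64; 11/16; 3/4; 1 } ⇒ simplest 1347/2048
BRBRBRBRRRRBR: Left { 0; 1/2; 5/8; 21/32; 673/1024 }, Right { 1347/2048; 337/512; 169/256; 85/128; 43/64; 11/16; 3/4; 1 } ⇒ simplest 2693/4096
BRBRBRBRRRRBRR: Left { 0; 1/2; 5/8; 21/32; 673/1024 }, Right { 2693/4096; 1347/2048; 337/512; 169/256; 85/128; 43/64; 11/16; 3/4; 1 } ⇒ simplest 5385/8192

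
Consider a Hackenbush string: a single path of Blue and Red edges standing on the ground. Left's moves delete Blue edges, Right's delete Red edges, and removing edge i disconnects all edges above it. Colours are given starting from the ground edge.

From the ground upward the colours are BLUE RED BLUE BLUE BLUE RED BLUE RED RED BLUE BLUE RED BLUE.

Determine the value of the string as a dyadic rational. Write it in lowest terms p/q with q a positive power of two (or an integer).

3739/4096

B: Left { 0 }, Right { · } gives simplest 1
BR: Left { 0 }, Right { 1 } gives simplest 1/2
BRB: Left { 0,1/2 }, Right { 1 } gives simplest 3/4
BRBB: Left { 0,1/2,3/4 }, Right { 1 } gives simplest 7/8
BRBBB: Left { 0,1/2,3/4,7/8 }, Right { 1 } gives simplest 15/16
BRBBBR: Left { 0,1/2,3/4,7/8 }, Right { 15/16,1 } gives simplest 29/32
BRBBBRB: Left { 0,1/2,3/4,7/8,29/32 }, Right { 15/16,1 } gives simplest 59/64
BRBBBRBR: Left { 0,1/2,3/4,7/8,29/32 }, Right { 59/64,15/16,1 } gives simplest 117/128
BRBBBRBRR: Left { 0,1/2,3/4,7/8,29/32 }, Right { 117/128,59/64,15/16,1 } gives simplest 233/256
BRBBBRBRRB: Left { 0,1/2,3/4,7/8,29/32,233/256 }, Right { 117/128,59/64,15/16,1 } gives simplest 467/512
BRBBBRBRRBB: Left { 0,1/2,3/4,7/8,29/32,233/256,467/512 }, Right { 117/128,59/64,15/16,1 } gives simplest 935/1024
BRBBBRBRRBBR: Left { 0,1/2,3/4,7/8,29/32,233/256,467/512 }, Right { 935/1024,117/128,59/64,15/16,1 } gives simplest 1869/2048
BRBBBRBRRBBRB: Left { 0,1/2,3/4,7/8,29/32,233/256,467/512,1869/2048 }, Right { 935/1024,117/128,59/64,15/16,1 } gives simplest 3739/4096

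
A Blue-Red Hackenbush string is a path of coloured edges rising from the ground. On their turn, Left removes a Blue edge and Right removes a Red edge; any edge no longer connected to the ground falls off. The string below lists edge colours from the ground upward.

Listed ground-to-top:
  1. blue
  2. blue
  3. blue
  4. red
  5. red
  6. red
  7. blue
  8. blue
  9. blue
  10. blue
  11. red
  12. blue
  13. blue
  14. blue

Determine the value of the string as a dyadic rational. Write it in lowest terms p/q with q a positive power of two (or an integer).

Recurse on prefixes of the 14-edge string blue blue blue red red red blue blue blue blue red blue blue blue:
1 of 14 · b · max L 0 · min R +∞ → 1
2 of 14 · bb · max L 1 · min R +∞ → 2
3 of 14 · bbb · max L 2 · min R +∞ → 3
4 of 14 · bbbr · max L 2 · min R 3 → 5/2
5 of 14 · bbbrr · max L 2 · min R 5/2 → 9/4
6 of 14 · bbbrrr · max L 2 · min R 9/4 → 17/8
7 of 14 · bbbrrrb · max L 17/8 · min R 9/4 → 35/16
8 of 14 · bbbrrrbb · max L 35/16 · min R 9/4 → 71/32
9 of 14 · bbbrrrbbb · max L 71/32 · min R 9/4 → 143/64
10 of 14 · bbbrrrbbbb · max L 143/64 · min R 9/4 → 287/128
11 of 14 · bbbrrrbbbbr · max L 143/64 · min R 287/128 → 573/256
12 of 14 · bbbrrrbbbbrb · max L 573/256 · min R 287/128 → 1147/512
13 of 14 · bbbrrrbbbbrbb · max L 1147/512 · min R 287/128 → 2295/1024
14 of 14 · bbbrrrbbbbrbbb · max L 2295/1024 · min R 287/128 → 4591/2048

4591/2048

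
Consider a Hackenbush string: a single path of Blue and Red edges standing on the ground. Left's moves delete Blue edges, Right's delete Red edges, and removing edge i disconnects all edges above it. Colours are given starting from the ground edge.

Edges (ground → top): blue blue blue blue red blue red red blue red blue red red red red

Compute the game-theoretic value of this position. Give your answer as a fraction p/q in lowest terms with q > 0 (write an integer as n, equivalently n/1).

Recurse on prefixes of the 15-edge string blue blue blue blue red blue red red blue red blue red red red red:
1 of 15 · b · max L 0 · min R +∞ gives 1
2 of 15 · bb · max L 1 · min R +∞ gives 2
3 of 15 · bbb · max L 2 · min R +∞ gives 3
4 of 15 · bbbb · max L 3 · min R +∞ gives 4
5 of 15 · bbbbr · max L 3 · min R 4 gives 7/2
6 of 15 · bbbbrb · max L 7/2 · min R 4 gives 15/4
7 of 15 · bbbbrbr · max L 7/2 · min R 15/4 gives 29/8
8 of 15 · bbbbrbrr · max L 7/2 · min R 29/8 gives 57/16
9 of 15 · bbbbrbrrb · max L 57/16 · min R 29/8 gives 115/32
10 of 15 · bbbbrbrrbr · max L 57/16 · min R 115/32 gives 229/64
11 of 15 · bbbbrbrrbrb · max L 229/64 · min R 115/32 gives 459/128
12 of 15 · bbbbrbrrbrbr · max L 229/64 · min R 459/128 gives 917/256
13 of 15 · bbbbrbrrbrbrr · max L 229/64 · min R 917/256 gives 1833/512
14 of 15 · bbbbrbrrbrbrrr · max L 229/64 · min R 1833/512 gives 3665/1024
15 of 15 · bbbbrbrrbrbrrrr · max L 229/64 · min R 3665/1024 gives 7329/2048

7329/2048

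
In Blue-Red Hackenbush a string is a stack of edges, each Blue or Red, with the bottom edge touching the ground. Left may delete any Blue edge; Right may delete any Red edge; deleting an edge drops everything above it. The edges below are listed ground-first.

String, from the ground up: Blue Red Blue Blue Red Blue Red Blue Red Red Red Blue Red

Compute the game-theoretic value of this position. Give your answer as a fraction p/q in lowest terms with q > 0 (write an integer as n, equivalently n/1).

3397/4096

Build value(s[:k]) for k = 1..13, string s = Blue Red Blue Blue Red Blue Red Blue Red Red Red Blue Red.
1 of 13 · B · max L 0 · min R +∞ → 1
2 of 13 · BR · max L 0 · min R 1 → 1/2
3 of 13 · BRB · max L 1/2 · min R 1 → 3/4
4 of 13 · BRBB · max L 3/4 · min R 1 → 7/8
5 of 13 · BRBBR · max L 3/4 · min R 7/8 → 13/16
6 of 13 · BRBBRB · max L 13/16 · min R 7/8 → 27/32
7 of 13 · BRBBRBR · max L 13/16 · min R 27/32 → 53/64
8 of 13 · BRBBRBRB · max L 53/64 · min R 27/32 → 107/128
9 of 13 · BRBBRBRBR · max L 53/64 · min R 107/128 → 213/256
10 of 13 · BRBBRBRBRR · max L 53/64 · min R 213/256 → 425/512
11 of 13 · BRBBRBRBRRR · max L 53/64 · min R 425/512 → 849/1024
12 of 13 · BRBBRBRBRRRB · max L 849/1024 · min R 425/512 → 1699/2048
13 of 13 · BRBBRBRBRRRBR · max L 849/1024 · min R 1699/2048 → 3397/4096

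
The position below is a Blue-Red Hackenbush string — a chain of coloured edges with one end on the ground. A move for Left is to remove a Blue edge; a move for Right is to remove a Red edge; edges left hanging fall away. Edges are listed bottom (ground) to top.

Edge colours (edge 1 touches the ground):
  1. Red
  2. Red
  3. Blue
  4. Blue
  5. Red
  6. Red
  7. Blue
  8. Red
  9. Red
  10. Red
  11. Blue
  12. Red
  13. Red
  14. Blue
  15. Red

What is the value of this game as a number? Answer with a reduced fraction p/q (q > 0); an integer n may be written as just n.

Prefix values for Red Red Blue Blue Red Red Blue Red Red Red Blue Red Red Blue Red via {L|R} + simplicity:
value(R) = { none | 0 } — -1
value(RR) = { none | -1; 0 } — -2
value(RRB) = { -2 | -1; 0 } — -3/2
value(RRBB) = { -2; -3/2 | -1; 0 } — -5/4
value(RRBBR) = { -2; -3/2 | -5/4; -1; 0 } — -11/8
value(RRBBRR) = { -2; -3/2 | -11/8; -5/4; -1; 0 } — -23/16
value(RRBBRRB) = { -2; -3/2; -23/16 | -11/8; -5/4; -1; 0 } — -45/32
value(RRBBRRBR) = { -2; -3/2; -23/16 | -45/32; -11/8; -5/4; -1; 0 } — -91/64
value(RRBBRRBRR) = { -2; -3/2; -23/16 | -91/64; -45/32; -11/8; -5/4; -1; 0 } — -183/128
value(RRBBRRBRRR) = { -2; -3/2; -23/16 | -183/128; -91/64; -45/32; -11/8; -5/4; -1; 0 } — -367/256
value(RRBBRRBRRRB) = { -2; -3/2; -23/16; -367/256 | -183/128; -91/64; -45/32; -11/8; -5/4; -1; 0 } — -733/512
value(RRBBRRBRRRBR) = { -2; -3/2; -23/16; -367/256 | -733/512; -183/128; -91/64; -45/32; -11/8; -5/4; -1; 0 } — -1467/1024
value(RRBBRRBRRRBRR) = { -2; -3/2; -23/16; -367/256 | -1467/1024; -733/512; -183/128; -91/64; -45/32; -11/8; -5/4; -1; 0 } — -2935/2048
value(RRBBRRBRRRBRRB) = { -2; -3/2; -23/16; -367/256; -2935/2048 | -1467/1024; -733/512; -183/128; -91/64; -45/32; -11/8; -5/4; -1; 0 } — -5869/4096
value(RRBBRRBRRRBRRBR) = { -2; -3/2; -23/16; -367/256; -2935/2048 | -5869/4096; -1467/1024; -733/512; -183/128; -91/64; -45/32; -11/8; -5/4; -1; 0 } — -11739/8192

-11739/8192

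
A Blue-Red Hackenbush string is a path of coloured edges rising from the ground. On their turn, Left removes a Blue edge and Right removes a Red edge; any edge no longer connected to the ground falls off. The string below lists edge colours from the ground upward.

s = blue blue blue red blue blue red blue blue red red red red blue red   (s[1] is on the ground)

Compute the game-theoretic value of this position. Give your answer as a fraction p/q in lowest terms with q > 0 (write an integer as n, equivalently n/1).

11653/4096

Prefix values for blue blue blue red blue blue red blue blue red red red red blue red via {L|R} + simplicity:
step 1: add blue to get b; options L={ 0 } R={  } -> 1
step 2: add blue to get bb; options L={ 0 1 } R={  } -> 2
step 3: add blue to get bbb; options L={ 0 1 2 } R={  } -> 3
step 4: add red to get bbbr; options L={ 0 1 2 } R={ 3 } -> 5/2
step 5: add blue to get bbbrb; options L={ 0 1 2 5/2 } R={ 3 } -> 11/4
step 6: add blue to get bbbrbb; options L={ 0 1 2 5/2 11/4 } R={ 3 } -> 23/8
step 7: add red to get bbbrbbr; options L={ 0 1 2 5/2 11/4 } R={ 23/8 3 } -> 45/16
step 8: add blue to get bbbrbbrb; options L={ 0 1 2 5/2 11/4 45/16 } R={ 23/8 3 } -> 91/32
step 9: add blue to get bbbrbbrbb; options L={ 0 1 2 5/2 11/4 45/16 91/32 } R={ 23/8 3 } -> 183/64
step 10: add red to get bbbrbbrbbr; options L={ 0 1 2 5/2 11/4 45/16 91/32 } R={ 183/64 23/8 3 } -> 365/128
step 11: add red to get bbbrbbrbbrr; options L={ 0 1 2 5/2 11/4 45/16 91/32 } R={ 365/128 183/64 23/8 3 } -> 729/256
step 12: add red to get bbbrbbrbbrrr; options L={ 0 1 2 5/2 11/4 45/16 91/32 } R={ 729/256 365/128 183/64 23/8 3 } -> 1457/512
step 13: add red to get bbbrbbrbbrrrr; options L={ 0 1 2 5/2 11/4 45/16 91/32 } R={ 1457/512 729/256 365/128 183/64 23/8 3 } -> 2913/1024
step 14: add blue to get bbbrbbrbbrrrrb; options L={ 0 1 2 5/2 11/4 45/16 91/32 2913/1024 } R={ 1457/512 729/256 365/128 183/64 23/8 3 } -> 5827/2048
step 15: add red to get bbbrbbrbbrrrrbr; options L={ 0 1 2 5/2 11/4 45/16 91/32 2913/1024 } R={ 5827/2048 1457/512 729/256 365/128 183/64 23/8 3 } -> 11653/4096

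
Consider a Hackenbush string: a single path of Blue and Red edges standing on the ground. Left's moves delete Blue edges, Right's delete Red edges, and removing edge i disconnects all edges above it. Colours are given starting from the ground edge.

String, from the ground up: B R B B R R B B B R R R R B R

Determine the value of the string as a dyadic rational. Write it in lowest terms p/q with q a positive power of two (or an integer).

13189/16384

B: Left { 0 }, Right {  } so simplest 1
BR: Left { 0 }, Right { 1 } so simplest 1/2
BRB: Left { 0 1/2 }, Right { 1 } so simplest 3/4
BRBB: Left { 0 1/2 3/4 }, Right { 1 } so simplest 7/8
BRBBR: Left { 0 1/2 3/4 }, Right { 7/8 1 } so simplest 13/16
BRBBRR: Left { 0 1/2 3/4 }, Right { 13/16 7/8 1 } so simplest 25/32
BRBBRRB: Left { 0 1/2 3/4 25/32 }, Right { 13/16 7/8 1 } so simplest 51/64
BRBBRRBB: Left { 0 1/2 3/4 25/32 51/64 }, Right { 13/16 7/8 1 } so simplest 103/128
BRBBRRBBB: Left { 0 1/2 3/4 25/32 51/64 103/128 }, Right { 13/16 7/8 1 } so simplest 207/256
BRBBRRBBBR: Left { 0 1/2 3/4 25/32 51/64 103/128 }, Right { 207/256 13/16 7/8 1 } so simplest 413/512
BRBBRRBBBRR: Left { 0 1/2 3/4 25/32 51/64 103/128 }, Right { 413/512 207/256 13/16 7/8 1 } so simplest 825/1024
BRBBRRBBBRRR: Left { 0 1/2 3/4 25/32 51/64 103/128 }, Right { 825/1024 413/512 207/256 13/16 7/8 1 } so simplest 1649/2048
BRBBRRBBBRRRR: Left { 0 1/2 3/4 25/32 51/64 103/128 }, Right { 1649/2048 825/1024 413/512 207/256 13/16 7/8 1 } so simplest 3297/4096
BRBBRRBBBRRRRB: Left { 0 1/2 3/4 25/32 51/64 103/128 3297/4096 }, Right { 1649/2048 825/1024 413/512 207/256 13/16 7/8 1 } so simplest 6595/8192
BRBBRRBBBRRRRBR: Left { 0 1/2 3/4 25/32 51/64 103/128 3297/4096 }, Right { 6595/8192 1649/2048 825/1024 413/512 207/256 13/16 7/8 1 } so simplest 13189/16384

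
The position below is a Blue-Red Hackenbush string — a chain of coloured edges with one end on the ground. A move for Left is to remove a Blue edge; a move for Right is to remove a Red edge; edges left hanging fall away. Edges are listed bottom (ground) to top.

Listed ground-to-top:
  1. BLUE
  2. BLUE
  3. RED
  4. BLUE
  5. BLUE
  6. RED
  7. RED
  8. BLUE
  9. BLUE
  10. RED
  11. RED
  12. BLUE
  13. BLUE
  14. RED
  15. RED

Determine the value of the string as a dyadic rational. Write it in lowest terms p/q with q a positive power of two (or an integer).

Prefix values for BLUE BLUE RED BLUE BLUE RED RED BLUE BLUE RED RED BLUE BLUE RED RED via {L|R} + simplicity:
1 of 15 · B · max L 0 · min R +∞ gives 1
2 of 15 · BB · max L 1 · min R +∞ gives 2
3 of 15 · BBR · max L 1 · min R 2 gives 3/2
4 of 15 · BBRB · max L 3/2 · min R 2 gives 7/4
5 of 15 · BBRBB · max L 7/4 · min R 2 gives 15/8
6 of 15 · BBRBBR · max L 7/4 · min R 15/8 gives 29/16
7 of 15 · BBRBBRR · max L 7/4 · min R 29/16 gives 57/32
8 of 15 · BBRBBRRB · max L 57/32 · min R 29/16 gives 115/64
9 of 15 · BBRBBRRBB · max L 115/64 · min R 29/16 gives 231/128
10 of 15 · BBRBBRRBBR · max L 115/64 · min R 231/128 gives 461/256
11 of 15 · BBRBBRRBBRR · max L 115/64 · min R 461/256 gives 921/512
12 of 15 · BBRBBRRBBRRB · max L 921/512 · min R 461/256 gives 1843/1024
13 of 15 · BBRBBRRBBRRBB · max L 1843/1024 · min R 461/256 gives 3687/2048
14 of 15 · BBRBBRRBBRRBBR · max L 1843/1024 · min R 3687/2048 gives 7373/4096
15 of 15 · BBRBBRRBBRRBBRR · max L 1843/1024 · min R 7373/4096 gives 14745/8192

14745/8192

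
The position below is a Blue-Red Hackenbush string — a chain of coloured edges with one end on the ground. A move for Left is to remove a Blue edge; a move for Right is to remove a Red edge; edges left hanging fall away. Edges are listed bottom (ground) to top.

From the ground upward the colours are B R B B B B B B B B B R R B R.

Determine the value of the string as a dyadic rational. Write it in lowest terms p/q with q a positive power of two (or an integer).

16357/16384

Recurse on prefixes of the 15-edge string B R B B B B B B B B B R R B R:
B: Left { 0 }, Right { ∅ } -> simplest 1
BR: Left { 0 }, Right { 1 } -> simplest 1/2
BRB: Left { 0,1/2 }, Right { 1 } -> simplest 3/4
BRBB: Left { 0,1/2,3/4 }, Right { 1 } -> simplest 7/8
BRBBB: Left { 0,1/2,3/4,7/8 }, Right { 1 } -> simplest 15/16
BRBBBB: Left { 0,1/2,3/4,7/8,15/16 }, Right { 1 } -> simplest 31/32
BRBBBBB: Left { 0,1/2,3/4,7/8,15/16,31/32 }, Right { 1 } -> simplest 63/64
BRBBBBBB: Left { 0,1/2,3/4,7/8,15/16,31/32,63/64 }, Right { 1 } -> simplest 127/128
BRBBBBBBB: Left { 0,1/2,3/4,7/8,15/16,31/32,63/64,127/128 }, Right { 1 } -> simplest 255/256
BRBBBBBBBB: Left { 0,1/2,3/4,7/8,15/16,31/32,63/64,127/128,255/256 }, Right { 1 } -> simplest 511/512
BRBBBBBBBBB: Left { 0,1/2,3/4,7/8,15/16,31/32,63/64,127/128,255/256,511/512 }, Right { 1 } -> simplest 1023/1024
BRBBBBBBBBBR: Left { 0,1/2,3/4,7/8,15/16,31/32,63/64,127/128,255/256,511/512 }, Right { 1023/1024,1 } -> simplest 2045/2048
BRBBBBBBBBBRR: Left { 0,1/2,3/4,7/8,15/16,31/32,63/64,127/128,255/256,511/512 }, Right { 2045/2048,1023/1024,1 } -> simplest 4089/4096
BRBBBBBBBBBRRB: Left { 0,1/2,3/4,7/8,15/16,31/32,63/64,127/128,255/256,511/512,4089/4096 }, Right { 2045/2048,1023/1024,1 } -> simplest 8179/8192
BRBBBBBBBBBRRBR: Left { 0,1/2,3/4,7/8,15/16,31/32,63/64,127/128,255/256,511/512,4089/4096 }, Right { 8179/8192,2045/2048,1023/1024,1 } -> simplest 16357/16384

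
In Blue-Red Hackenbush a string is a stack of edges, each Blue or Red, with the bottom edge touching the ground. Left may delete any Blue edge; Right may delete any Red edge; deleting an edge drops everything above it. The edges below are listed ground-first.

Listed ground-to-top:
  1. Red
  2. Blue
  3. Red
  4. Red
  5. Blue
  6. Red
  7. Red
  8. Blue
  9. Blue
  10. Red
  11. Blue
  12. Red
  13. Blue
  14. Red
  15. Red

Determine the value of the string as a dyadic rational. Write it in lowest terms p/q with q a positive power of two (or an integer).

-13911/16384

step 1: add Red to get R; options L={ ∅ } R={ 0 } = -1
step 2: add Blue to get RB; options L={ -1 } R={ 0 } = -1/2
step 3: add Red to get RBR; options L={ -1 } R={ -1/2 0 } = -3/4
step 4: add Red to get RBRR; options L={ -1 } R={ -3/4 -1/2 0 } = -7/8
step 5: add Blue to get RBRRB; options L={ -1 -7/8 } R={ -3/4 -1/2 0 } = -13/16
step 6: add Red to get RBRRBR; options L={ -1 -7/8 } R={ -13/16 -3/4 -1/2 0 } = -27/32
step 7: add Red to get RBRRBRR; options L={ -1 -7/8 } R={ -27/32 -13/16 -3/4 -1/2 0 } = -55/64
step 8: add Blue to get RBRRBRRB; options L={ -1 -7/8 -55/64 } R={ -27/32 -13/16 -3/4 -1/2 0 } = -109/128
step 9: add Blue to get RBRRBRRBB; options L={ -1 -7/8 -55/64 -109/128 } R={ -27/32 -13/16 -3/4 -1/2 0 } = -217/256
step 10: add Red to get RBRRBRRBBR; options L={ -1 -7/8 -55/64 -109/128 } R={ -217/256 -27/32 -13/16 -3/4 -1/2 0 } = -435/512
step 11: add Blue to get RBRRBRRBBRB; options L={ -1 -7/8 -55/64 -109/128 -435/512 } R={ -217/256 -27/32 -13/16 -3/4 -1/2 0 } = -869/1024
step 12: add Red to get RBRRBRRBBRBR; options L={ -1 -7/8 -55/64 -109/128 -435/512 } R={ -869/1024 -217/256 -27/32 -13/16 -3/4 -1/2 0 } = -1739/2048
step 13: add Blue to get RBRRBRRBBRBRB; options L={ -1 -7/8 -55/64 -109/128 -435/512 -1739/2048 } R={ -869/1024 -217/256 -27/32 -13/16 -3/4 -1/2 0 } = -3477/4096
step 14: add Red to get RBRRBRRBBRBRBR; options L={ -1 -7/8 -55/64 -109/128 -435/512 -1739/2048 } R={ -3477/4096 -869/1024 -217/256 -27/32 -13/16 -3/4 -1/2 0 } = -6955/8192
step 15: add Red to get RBRRBRRBBRBRBRR; options L={ -1 -7/8 -55/64 -109/128 -435/512 -1739/2048 } R={ -6955/8192 -3477/4096 -869/1024 -217/256 -27/32 -13/16 -3/4 -1/2 0 } = -13911/16384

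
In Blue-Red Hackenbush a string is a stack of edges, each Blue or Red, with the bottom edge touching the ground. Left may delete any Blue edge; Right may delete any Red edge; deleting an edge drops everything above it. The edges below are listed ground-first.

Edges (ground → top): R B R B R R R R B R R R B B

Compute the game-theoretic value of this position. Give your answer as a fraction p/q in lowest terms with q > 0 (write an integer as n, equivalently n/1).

-6073/8192

1 of 14 · R · max L −∞ · min R 0 => -1
2 of 14 · RB · max L -1 · min R 0 => -1/2
3 of 14 · RBR · max L -1 · min R -1/2 => -3/4
4 of 14 · RBRB · max L -3/4 · min R -1/2 => -5/8
5 of 14 · RBRBR · max L -3/4 · min R -5/8 => -11/16
6 of 14 · RBRBRR · max L -3/4 · min R -11/16 => -23/32
7 of 14 · RBRBRRR · max L -3/4 · min R -23/32 => -47/64
8 of 14 · RBRBRRRR · max L -3/4 · min R -47/64 => -95/128
9 of 14 · RBRBRRRRB · max L -95/128 · min R -47/64 => -189/256
10 of 14 · RBRBRRRRBR · max L -95/128 · min R -189/256 => -379/512
11 of 14 · RBRBRRRRBRR · max L -95/128 · min R -379/512 => -759/1024
12 of 14 · RBRBRRRRBRRR · max L -95/128 · min R -759/1024 => -1519/2048
13 of 14 · RBRBRRRRBRRRB · max L -1519/2048 · min R -759/1024 => -3037/4096
14 of 14 · RBRBRRRRBRRRBB · max L -3037/4096 · min R -759/1024 => -6073/8192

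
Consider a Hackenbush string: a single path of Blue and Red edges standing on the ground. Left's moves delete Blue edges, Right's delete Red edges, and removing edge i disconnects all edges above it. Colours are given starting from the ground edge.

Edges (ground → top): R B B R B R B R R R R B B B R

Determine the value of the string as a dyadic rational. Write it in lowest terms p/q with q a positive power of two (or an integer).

G_1 [R]  L=[none]  R=[0]  -> -1
G_2 [RB]  L=[-1]  R=[0]  -> -1/2
G_3 [RBB]  L=[-1 -1/2]  R=[0]  -> -1/4
G_4 [RBBR]  L=[-1 -1/2]  R=[-1/4 0]  -> -3/8
G_5 [RBBRB]  L=[-1 -1/2 -3/8]  R=[-1/4 0]  -> -5/16
G_6 [RBBRBR]  L=[-1 -1/2 -3/8]  R=[-5/16 -1/4 0]  -> -11/32
G_7 [RBBRBRB]  L=[-1 -1/2 -3/8 -11/32]  R=[-5/16 -1/4 0]  -> -21/64
G_8 [RBBRBRBR]  L=[-1 -1/2 -3/8 -11/32]  R=[-21/64 -5/16 -1/4 0]  -> -43/128
G_9 [RBBRBRBRR]  L=[-1 -1/2 -3/8 -11/32]  R=[-43/128 -21/64 -5/16 -1/4 0]  -> -87/256
G_10 [RBBRBRBRRR]  L=[-1 -1/2 -3/8 -11/32]  R=[-87/256 -43/128 -21/64 -5/16 -1/4 0]  -> -175/512
G_11 [RBBRBRBRRRR]  L=[-1 -1/2 -3/8 -11/32]  R=[-175/512 -87/256 -43/128 -21/64 -5/16 -1/4 0]  -> -351/1024
G_12 [RBBRBRBRRRRB]  L=[-1 -1/2 -3/8 -11/32 -351/1024]  R=[-175/512 -87/256 -43/128 -21/64 -5/16 -1/4 0]  -> -701/2048
G_13 [RBBRBRBRRRRBB]  L=[-1 -1/2 -3/8 -11/32 -351/1024 -701/2048]  R=[-175/512 -87/256 -43/128 -21/64 -5/16 -1/4 0]  -> -1401/4096
G_14 [RBBRBRBRRRRBBB]  L=[-1 -1/2 -3/8 -11/32 -351/1024 -701/2048 -1401/4096]  R=[-175/512 -87/256 -43/128 -21/64 -5/16 -1/4 0]  -> -2801/8192
G_15 [RBBRBRBRRRRBBBR]  L=[-1 -1/2 -3/8 -11/32 -351/1024 -701/2048 -1401/4096]  R=[-2801/8192 -175/512 -87/256 -43/128 -21/64 -5/16 -1/4 0]  -> -5603/16384

-5603/16384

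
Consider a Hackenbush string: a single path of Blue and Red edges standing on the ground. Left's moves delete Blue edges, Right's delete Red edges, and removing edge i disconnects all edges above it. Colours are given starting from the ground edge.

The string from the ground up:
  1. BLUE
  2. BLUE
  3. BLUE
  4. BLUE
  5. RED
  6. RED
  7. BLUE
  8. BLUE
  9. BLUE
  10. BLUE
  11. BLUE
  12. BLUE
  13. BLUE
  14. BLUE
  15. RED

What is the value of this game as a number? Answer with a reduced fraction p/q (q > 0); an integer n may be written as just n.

7165/2048

val(B) = { 0 |  } ⇒ 1
val(BB) = { 0 1 |  } ⇒ 2
val(BBB) = { 0 1 2 |  } ⇒ 3
val(BBBB) = { 0 1 2 3 |  } ⇒ 4
val(BBBBR) = { 0 1 2 3 | 4 } ⇒ 7/2
val(BBBBRR) = { 0 1 2 3 | 7/2 4 } ⇒ 13/4
val(BBBBRRB) = { 0 1 2 3 13/4 | 7/2 4 } ⇒ 27/8
val(BBBBRRBB) = { 0 1 2 3 13/4 27/8 | 7/2 4 } ⇒ 55/16
val(BBBBRRBBB) = { 0 1 2 3 13/4 27/8 55/16 | 7/2 4 } ⇒ 111/32
val(BBBBRRBBBB) = { 0 1 2 3 13/4 27/8 55/16 111/32 | 7/2 4 } ⇒ 223/64
val(BBBBRRBBBBB) = { 0 1 2 3 13/4 27/8 55/16 111/32 223/64 | 7/2 4 } ⇒ 447/128
val(BBBBRRBBBBBB) = { 0 1 2 3 13/4 27/8 55/16 111/32 223/64 447/128 | 7/2 4 } ⇒ 895/256
val(BBBBRRBBBBBBB) = { 0 1 2 3 13/4 27/8 55/16 111/32 223/64 447/128 895/256 | 7/2 4 } ⇒ 1791/512
val(BBBBRRBBBBBBBB) = { 0 1 2 3 13/4 27/8 55/16 111/32 223/64 447/128 895/256 1791/512 | 7/2 4 } ⇒ 3583/1024
val(BBBBRRBBBBBBBBR) = { 0 1 2 3 13/4 27/8 55/16 111/32 223/64 447/128 895/256 1791/512 | 3583/1024 7/2 4 } ⇒ 7165/2048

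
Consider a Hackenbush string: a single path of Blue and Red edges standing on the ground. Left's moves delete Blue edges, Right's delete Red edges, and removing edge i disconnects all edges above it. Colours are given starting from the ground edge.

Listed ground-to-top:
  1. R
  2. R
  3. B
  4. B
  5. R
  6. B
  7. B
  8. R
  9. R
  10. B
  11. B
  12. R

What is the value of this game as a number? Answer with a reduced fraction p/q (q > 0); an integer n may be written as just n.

-1331/1024

Build val(s[:k]) for k = 1..12, string s = R R B B R B B R R B B R.
edge 1 of 12 (R): { (no moves) | 0 } — -1
edge 2 of 12 (R): { (no moves) | -1; 0 } — -2
edge 3 of 12 (B): { -2 | -1; 0 } — -3/2
edge 4 of 12 (B): { -2; -3/2 | -1; 0 } — -5/4
edge 5 of 12 (R): { -2; -3/2 | -5/4; -1; 0 } — -11/8
edge 6 of 12 (B): { -2; -3/2; -11/8 | -5/4; -1; 0 } — -21/16
edge 7 of 12 (B): { -2; -3/2; -11/8; -21/16 | -5/4; -1; 0 } — -41/32
edge 8 of 12 (R): { -2; -3/2; -11/8; -21/16 | -41/32; -5/4; -1; 0 } — -83/64
edge 9 of 12 (R): { -2; -3/2; -11/8; -21/16 | -83/64; -41/32; -5/4; -1; 0 } — -167/128
edge 10 of 12 (B): { -2; -3/2; -11/8; -21/16; -167/128 | -83/64; -41/32; -5/4; -1; 0 } — -333/256
edge 11 of 12 (B): { -2; -3/2; -11/8; -21/16; -167/128; -333/256 | -83/64; -41/32; -5/4; -1; 0 } — -665/512
edge 12 of 12 (R): { -2; -3/2; -11/8; -21/16; -167/128; -333/256 | -665/512; -83/64; -41/32; -5/4; -1; 0 } — -1331/1024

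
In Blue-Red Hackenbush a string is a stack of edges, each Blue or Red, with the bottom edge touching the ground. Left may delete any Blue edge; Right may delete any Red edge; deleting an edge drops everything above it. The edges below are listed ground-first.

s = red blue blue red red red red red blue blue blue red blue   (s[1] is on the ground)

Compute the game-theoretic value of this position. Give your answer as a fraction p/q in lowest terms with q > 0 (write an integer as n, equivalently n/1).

g(r) = { — | 0 } → -1
g(rb) = { -1 | 0 } → -1/2
g(rbb) = { -1 -1/2 | 0 } → -1/4
g(rbbr) = { -1 -1/2 | -1/4 0 } → -3/8
g(rbbrr) = { -1 -1/2 | -3/8 -1/4 0 } → -7/16
g(rbbrrr) = { -1 -1/2 | -7/16 -3/8 -1/4 0 } → -15/32
g(rbbrrrr) = { -1 -1/2 | -15/32 -7/16 -3/8 -1/4 0 } → -31/64
g(rbbrrrrr) = { -1 -1/2 | -31/64 -15/32 -7/16 -3/8 -1/4 0 } → -63/128
g(rbbrrrrrb) = { -1 -1/2 -63/128 | -31/64 -15/32 -7/16 -3/8 -1/4 0 } → -125/256
g(rbbrrrrrbb) = { -1 -1/2 -63/128 -125/256 | -31/64 -15/32 -7/16 -3/8 -1/4 0 } → -249/512
g(rbbrrrrrbbb) = { -1 -1/2 -63/128 -125/256 -249/512 | -31/64 -15/32 -7/16 -3/8 -1/4 0 } → -497/1024
g(rbbrrrrrbbbr) = { -1 -1/2 -63/128 -125/256 -249/512 | -497/1024 -31/64 -15/32 -7/16 -3/8 -1/4 0 } → -995/2048
g(rbbrrrrrbbbrb) = { -1 -1/2 -63/128 -125/256 -249/512 -995/2048 | -497/1024 -31/64 -15/32 -7/16 -3/8 -1/4 0 } → -1989/4096

-1989/4096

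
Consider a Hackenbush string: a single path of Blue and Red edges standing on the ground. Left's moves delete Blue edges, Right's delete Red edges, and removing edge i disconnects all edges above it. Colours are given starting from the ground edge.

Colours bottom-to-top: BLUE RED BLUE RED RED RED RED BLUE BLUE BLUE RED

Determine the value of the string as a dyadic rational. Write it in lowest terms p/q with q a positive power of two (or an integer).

541/1024

g_1 [B]  L=[0]  R=[none]  -> 1
g_2 [BR]  L=[0]  R=[1]  -> 1/2
g_3 [BRB]  L=[0, 1/2]  R=[1]  -> 3/4
g_4 [BRBR]  L=[0, 1/2]  R=[3/4, 1]  -> 5/8
g_5 [BRBRR]  L=[0, 1/2]  R=[5/8, 3/4, 1]  -> 9/16
g_6 [BRBRRR]  L=[0, 1/2]  R=[9/16, 5/8, 3/4, 1]  -> 17/32
g_7 [BRBRRRR]  L=[0, 1/2]  R=[17/32, 9/16, 5/8, 3/4, 1]  -> 33/64
g_8 [BRBRRRRB]  L=[0, 1/2, 33/64]  R=[17/32, 9/16, 5/8, 3/4, 1]  -> 67/128
g_9 [BRBRRRRBB]  L=[0, 1/2, 33/64, 67/128]  R=[17/32, 9/16, 5/8, 3/4, 1]  -> 135/256
g_10 [BRBRRRRBBB]  L=[0, 1/2, 33/64, 67/128, 135/256]  R=[17/32, 9/16, 5/8, 3/4, 1]  -> 271/512
g_11 [BRBRRRRBBBR]  L=[0, 1/2, 33/64, 67/128, 135/256]  R=[271/512, 17/32, 9/16, 5/8, 3/4, 1]  -> 541/1024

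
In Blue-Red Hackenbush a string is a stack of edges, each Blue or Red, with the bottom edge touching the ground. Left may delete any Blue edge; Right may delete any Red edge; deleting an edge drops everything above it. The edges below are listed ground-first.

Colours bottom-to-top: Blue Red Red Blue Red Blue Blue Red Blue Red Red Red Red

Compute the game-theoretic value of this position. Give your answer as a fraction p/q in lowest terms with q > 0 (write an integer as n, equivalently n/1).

1441/4096

1 of 13 · B · max L 0 · min R +∞ — 1
2 of 13 · BR · max L 0 · min R 1 — 1/2
3 of 13 · BRR · max L 0 · min R 1/2 — 1/4
4 of 13 · BRRB · max L 1/4 · min R 1/2 — 3/8
5 of 13 · BRRBR · max L 1/4 · min R 3/8 — 5/16
6 of 13 · BRRBRB · max L 5/16 · min R 3/8 — 11/32
7 of 13 · BRRBRBB · max L 11/32 · min R 3/8 — 23/64
8 of 13 · BRRBRBBR · max L 11/32 · min R 23/64 — 45/128
9 of 13 · BRRBRBBRB · max L 45/128 · min R 23/64 — 91/256
10 of 13 · BRRBRBBRBR · max L 45/128 · min R 91/256 — 181/512
11 of 13 · BRRBRBBRBRR · max L 45/128 · min R 181/512 — 361/1024
12 of 13 · BRRBRBBRBRRR · max L 45/128 · min R 361/1024 — 721/2048
13 of 13 · BRRBRBBRBRRRR · max L 45/128 · min R 721/2048 — 1441/4096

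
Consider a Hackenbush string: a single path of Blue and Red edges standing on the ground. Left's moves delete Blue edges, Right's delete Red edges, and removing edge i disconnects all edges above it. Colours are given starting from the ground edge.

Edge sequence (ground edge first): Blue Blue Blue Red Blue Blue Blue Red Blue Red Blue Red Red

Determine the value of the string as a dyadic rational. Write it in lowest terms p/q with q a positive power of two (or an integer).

Prefix values for Blue Blue Blue Red Blue Blue Blue Red Blue Red Blue Red Red via {L|R} + simplicity:
val(B) = { 0 |  } => 1
val(BB) = { 0 1 |  } => 2
val(BBB) = { 0 1 2 |  } => 3
val(BBBR) = { 0 1 2 | 3 } => 5/2
val(BBBRB) = { 0 1 2 5/2 | 3 } => 11/4
val(BBBRBB) = { 0 1 2 5/2 11/4 | 3 } => 23/8
val(BBBRBBB) = { 0 1 2 5/2 11/4 23/8 | 3 } => 47/16
val(BBBRBBBR) = { 0 1 2 5/2 11/4 23/8 | 47/16 3 } => 93/32
val(BBBRBBBRB) = { 0 1 2 5/2 11/4 23/8 93/32 | 47/16 3 } => 187/64
val(BBBRBBBRBR) = { 0 1 2 5/2 11/4 23/8 93/32 | 187/64 47/16 3 } => 373/128
val(BBBRBBBRBRB) = { 0 1 2 5/2 11/4 23/8 93/32 373/128 | 187/64 47/16 3 } => 747/256
val(BBBRBBBRBRBR) = { 0 1 2 5/2 11/4 23/8 93/32 373/128 | 747/256 187/64 47/16 3 } => 1493/512
val(BBBRBBBRBRBRR) = { 0 1 2 5/2 11/4 23/8 93/32 373/128 | 1493/512 747/256 187/64 47/16 3 } => 2985/1024

2985/1024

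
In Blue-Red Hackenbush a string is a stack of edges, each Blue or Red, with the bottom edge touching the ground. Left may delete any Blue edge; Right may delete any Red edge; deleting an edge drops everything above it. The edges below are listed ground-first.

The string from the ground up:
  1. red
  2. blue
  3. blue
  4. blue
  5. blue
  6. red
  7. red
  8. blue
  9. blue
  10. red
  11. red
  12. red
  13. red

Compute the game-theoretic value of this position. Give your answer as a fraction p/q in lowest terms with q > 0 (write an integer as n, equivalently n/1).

Build g(s[:k]) for k = 1..13, string s = red blue blue blue blue red red blue blue red red red red.
g(r) = { none | 0 } -> -1
g(rb) = { -1 | 0 } -> -1/2
g(rbb) = { -1, -1/2 | 0 } -> -1/4
g(rbbb) = { -1, -1/2, -1/4 | 0 } -> -1/8
g(rbbbb) = { -1, -1/2, -1/4, -1/8 | 0 } -> -1/16
g(rbbbbr) = { -1, -1/2, -1/4, -1/8 | -1/16, 0 } -> -3/32
g(rbbbbrr) = { -1, -1/2, -1/4, -1/8 | -3/32, -1/16, 0 } -> -7/64
g(rbbbbrrb) = { -1, -1/2, -1/4, -1/8, -7/64 | -3/32, -1/16, 0 } -> -13/128
g(rbbbbrrbb) = { -1, -1/2, -1/4, -1/8, -7/64, -13/128 | -3/32, -1/16, 0 } -> -25/256
g(rbbbbrrbbr) = { -1, -1/2, -1/4, -1/8, -7/64, -13/128 | -25/256, -3/32, -1/16, 0 } -> -51/512
g(rbbbbrrbbrr) = { -1, -1/2, -1/4, -1/8, -7/64, -13/128 | -51/512, -25/256, -3/32, -1/16, 0 } -> -103/1024
g(rbbbbrrbbrrr) = { -1, -1/2, -1/4, -1/8, -7/64, -13/128 | -103/1024, -51/512, -25/256, -3/32, -1/16, 0 } -> -207/2048
g(rbbbbrrbbrrrr) = { -1, -1/2, -1/4, -1/8, -7/64, -13/128 | -207/2048, -103/1024, -51/512, -25/256, -3/32, -1/16, 0 } -> -415/4096

-415/4096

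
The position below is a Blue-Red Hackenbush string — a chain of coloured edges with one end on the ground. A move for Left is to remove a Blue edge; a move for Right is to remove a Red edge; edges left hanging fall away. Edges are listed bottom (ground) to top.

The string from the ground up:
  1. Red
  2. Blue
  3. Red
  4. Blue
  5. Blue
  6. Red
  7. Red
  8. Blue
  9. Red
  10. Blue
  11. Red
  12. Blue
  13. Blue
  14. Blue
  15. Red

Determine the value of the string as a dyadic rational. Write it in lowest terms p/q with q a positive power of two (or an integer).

-9891/16384

Prefix values for Red Blue Red Blue Blue Red Red Blue Red Blue Red Blue Blue Blue Red via {L|R} + simplicity:
step 1: add Red to get R; options L={ · } R={ 0 } => -1
step 2: add Blue to get RB; options L={ -1 } R={ 0 } => -1/2
step 3: add Red to get RBR; options L={ -1 } R={ -1/2, 0 } => -3/4
step 4: add Blue to get RBRB; options L={ -1, -3/4 } R={ -1/2, 0 } => -5/8
step 5: add Blue to get RBRBB; options L={ -1, -3/4, -5/8 } R={ -1/2, 0 } => -9/16
step 6: add Red to get RBRBBR; options L={ -1, -3/4, -5/8 } R={ -9/16, -1/2, 0 } => -19/32
step 7: add Red to get RBRBBRR; options L={ -1, -3/4, -5/8 } R={ -19/32, -9/16, -1/2, 0 } => -39/64
step 8: add Blue to get RBRBBRRB; options L={ -1, -3/4, -5/8, -39/64 } R={ -19/32, -9/16, -1/2, 0 } => -77/128
step 9: add Red to get RBRBBRRBR; options L={ -1, -3/4, -5/8, -39/64 } R={ -77/128, -19/32, -9/16, -1/2, 0 } => -155/256
step 10: add Blue to get RBRBBRRBRB; options L={ -1, -3/4, -5/8, -39/64, -155/256 } R={ -77/128, -19/32, -9/16, -1/2, 0 } => -309/512
step 11: add Red to get RBRBBRRBRBR; options L={ -1, -3/4, -5/8, -39/64, -155/256 } R={ -309/512, -77/128, -19/32, -9/16, -1/2, 0 } => -619/1024
step 12: add Blue to get RBRBBRRBRBRB; options L={ -1, -3/4, -5/8, -39/64, -155/256, -619/1024 } R={ -309/512, -77/128, -19/32, -9/16, -1/2, 0 } => -1237/2048
step 13: add Blue to get RBRBBRRBRBRBB; options L={ -1, -3/4, -5/8, -39/64, -155/256, -619/1024, -1237/2048 } R={ -309/512, -77/128, -19/32, -9/16, -1/2, 0 } => -2473/4096
step 14: add Blue to get RBRBBRRBRBRBBB; options L={ -1, -3/4, -5/8, -39/64, -155/256, -619/1024, -1237/2048, -2473/4096 } R={ -309/512, -77/128, -19/32, -9/16, -1/2, 0 } => -4945/8192
step 15: add Red to get RBRBBRRBRBRBBBR; options L={ -1, -3/4, -5/8, -39/64, -155/256, -619/1024, -1237/2048, -2473/4096 } R={ -4945/8192, -309/512, -77/128, -19/32, -9/16, -1/2, 0 } => -9891/16384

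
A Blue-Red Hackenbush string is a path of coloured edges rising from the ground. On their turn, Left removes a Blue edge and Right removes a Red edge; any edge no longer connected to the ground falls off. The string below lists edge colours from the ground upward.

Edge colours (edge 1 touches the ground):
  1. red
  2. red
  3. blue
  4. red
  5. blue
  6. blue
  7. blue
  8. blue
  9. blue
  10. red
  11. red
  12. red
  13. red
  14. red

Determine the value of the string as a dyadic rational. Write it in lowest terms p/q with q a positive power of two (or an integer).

-6207/4096

Prefix values for red red blue red blue blue blue blue blue red red red red red via {L|R} + simplicity:
step 1: add red to get r; options L={ none } R={ 0 } — -1
step 2: add red to get rr; options L={ none } R={ -1,0 } — -2
step 3: add blue to get rrb; options L={ -2 } R={ -1,0 } — -3/2
step 4: add red to get rrbr; options L={ -2 } R={ -3/2,-1,0 } — -7/4
step 5: add blue to get rrbrb; options L={ -2,-7/4 } R={ -3/2,-1,0 } — -13/8
step 6: add blue to get rrbrbb; options L={ -2,-7/4,-13/8 } R={ -3/2,-1,0 } — -25/16
step 7: add blue to get rrbrbbb; options L={ -2,-7/4,-13/8,-25/16 } R={ -3/2,-1,0 } — -49/32
step 8: add blue to get rrbrbbbb; options L={ -2,-7/4,-13/8,-25/16,-49/32 } R={ -3/2,-1,0 } — -97/64
step 9: add blue to get rrbrbbbbb; options L={ -2,-7/4,-13/8,-25/16,-49/32,-97/64 } R={ -3/2,-1,0 } — -193/128
step 10: add red to get rrbrbbbbbr; options L={ -2,-7/4,-13/8,-25/16,-49/32,-97/64 } R={ -193/128,-3/2,-1,0 } — -387/256
step 11: add red to get rrbrbbbbbrr; options L={ -2,-7/4,-13/8,-25/16,-49/32,-97/64 } R={ -387/256,-193/128,-3/2,-1,0 } — -775/512
step 12: add red to get rrbrbbbbbrrr; options L={ -2,-7/4,-13/8,-25/16,-49/32,-97/64 } R={ -775/512,-387/256,-193/128,-3/2,-1,0 } — -1551/1024
step 13: add red to get rrbrbbbbbrrrr; options L={ -2,-7/4,-13/8,-25/16,-49/32,-97/64 } R={ -1551/1024,-775/512,-387/256,-193/128,-3/2,-1,0 } — -3103/2048
step 14: add red to get rrbrbbbbbrrrrr; options L={ -2,-7/4,-13/8,-25/16,-49/32,-97/64 } R={ -3103/2048,-1551/1024,-775/512,-387/256,-193/128,-3/2,-1,0 } — -6207/4096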